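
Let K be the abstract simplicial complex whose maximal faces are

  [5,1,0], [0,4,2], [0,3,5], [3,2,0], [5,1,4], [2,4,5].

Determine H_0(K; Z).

H_0 = Z.

We work with the vertex ordering 0 < 1 < 2 < 3 < 4 < 5. The simplices of K, each written with vertices in increasing order, are:

  0-simplices (6): [0], [1], [2], [3], [4], [5]
  1-simplices (12): [0,1], [0,2], [0,3], [0,4], [0,5], [1,4], [1,5], [2,3], [2,4], [2,5], [3,5], [4,5]
  2-simplices (6): [0,1,5], [0,2,3], [0,2,4], [0,3,5], [1,4,5], [2,4,5]

so the chain groups are C_0 ≅ Z^6, C_1 ≅ Z^12, C_2 ≅ Z^6.

∂_1: C_1 → C_0 sends each edge [p,q] (with p < q) to q − p.
As a 6×12 matrix over Z this has rank 5, with invariant factors (1,1,1,1,1).

∂_2: C_2 → C_1 sends each 2-simplex [p,q,r] to [q,r] − [p,r] + [p,q]. For instance
  ∂[2,4,5] = [4,5] − [2,5] + [2,4],
  ∂[0,2,4] = [2,4] − [0,4] + [0,2].
The resulting 12×6 matrix has rank 6, and its Smith normal form has invariant factors (1,1,1,1,1,1).

Reading off H_k = ker ∂_k / im ∂_{k+1}:

  H_0: rank C_0 − rank ∂_1 = 6 − 5 = 1, and the invariant factors of ∂_1 are all 1, so H_0 ≅ Z.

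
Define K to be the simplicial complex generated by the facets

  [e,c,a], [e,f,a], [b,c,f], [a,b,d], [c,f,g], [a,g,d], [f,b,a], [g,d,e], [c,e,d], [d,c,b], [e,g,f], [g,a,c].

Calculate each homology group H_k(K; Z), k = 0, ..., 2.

H_0 ≅ Z,  H_1 ≅ Z/2,  H_2 = 0.

Order the vertices as a < b < c < d < e < f < g. Listing each simplex with vertices in this order, K has dimension 2 with simplices:

  0-simplices (7): a, b, c, d, e, f, g
  1-simplices (18): ab, ac, ad, ae, af, ag, bc, bd, bf, cd, ce, cf, cg, de, dg, ef, eg, fg
  2-simplices (12): abd, abf, ace, acg, adg, aef, bcd, bcf, cde, cfg, deg, efg

giving chain groups C_0 ≅ Z^7, C_1 ≅ Z^18, C_2 ≅ Z^12.

Boundary ∂_1: C_1 → C_0 maps an edge to its endpoints' difference, ∂[p,q] = q − p.
The resulting 7×18 matrix has rank 6, and its Smith normal form has invariant factors (1,1,1,1,1,1).

∂_2: C_2 → C_1 acts by ∂[p,q,r] = [q,r] − [p,r] + [p,q]. For instance
  ∂abf = bf − af + ab,
  ∂efg = fg − eg + ef.
The resulting 18×12 matrix has rank 12, and its Smith normal form has invariant factors (1,1,1,1,1,1,1,1,1,1,1,2).

From H_k ≅ ker(∂_k) / im(∂_{k+1}) we obtain:

  H_0: rank C_0 − rank ∂_1 = 7 − 6 = 1, and the invariant factors of ∂_1 are all 1, so H_0 ≅ Z.
  H_1: rank ker ∂_1 − rank ∂_2 = (18 − 6) − 12 = 0, and ∂_2 has invariant factor 2 > 1, so H_1 ≅ Z/2.
  H_2: rank ker ∂_2 − rank ∂_3 = (12 − 12) − 0 = 0, and there is no ∂_3, so H_2 ≅ 0.

(K is a triangulation of the real projective plane RP^2.)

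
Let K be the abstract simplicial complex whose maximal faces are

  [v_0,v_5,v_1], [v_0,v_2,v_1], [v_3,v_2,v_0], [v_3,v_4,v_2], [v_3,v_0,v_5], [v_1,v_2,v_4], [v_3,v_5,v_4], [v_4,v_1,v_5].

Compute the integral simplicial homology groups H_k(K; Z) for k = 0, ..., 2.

H_0 ≅ Z,  H_1 = 0,  H_2 ≅ Z.

Take the total order v_0 < v_1 < v_2 < v_3 < v_4 < v_5 on the vertex set. Then K (dimension 2) consists of the simplices:

  0-simplices (6): [v_0], [v_1], [v_2], [v_3], [v_4], [v_5]
  1-simplices (12): [v_0,v_1], [v_0,v_2], [v_0,v_3], [v_0,v_5], [v_1,v_2], [v_1,v_4], [v_1,v_5], [v_2,v_3], [v_2,v_4], [v_3,v_4], [v_3,v_5], [v_4,v_5]
  2-simplices (8): [v_0,v_1,v_2], [v_0,v_1,v_5], [v_0,v_2,v_3], [v_0,v_3,v_5], [v_1,v_2,v_4], [v_1,v_4,v_5], [v_2,v_3,v_4], [v_3,v_4,v_5]

so the chain groups are C_0 ≅ Z^6, C_1 ≅ Z^12, C_2 ≅ Z^8.

∂_1: C_1 → C_0 maps an edge to its endpoints' difference, ∂[p,q] = q − p.
The 6×12 boundary matrix has rank 5 and Smith normal form diag(1,1,1,1,1).

The boundary map ∂_2: C_2 → C_1 maps a triangle to the signed sum of its edges. For instance
  ∂[v_0,v_1,v_2] = [v_1,v_2] − [v_0,v_2] + [v_0,v_1],
  ∂[v_1,v_4,v_5] = [v_4,v_5] − [v_1,v_5] + [v_1,v_4].
This gives a 12×8 integer matrix of rank 7; reducing to Smith normal form yields diagonal entries (1,1,1,1,1,1,1).

Now H_k = ker ∂_k / im ∂_{k+1}, so:

  H_0: rank C_0 − rank ∂_1 = 6 − 5 = 1, and the invariant factors of ∂_1 are all 1, so H_0 = Z.
  H_1: rank ker ∂_1 − rank ∂_2 = (12 − 5) − 7 = 0, and the invariant factors of ∂_2 are all 1, so H_1 = 0.
  H_2: rank ker ∂_2 − rank ∂_3 = (8 − 7) − 0 = 1, and there is no ∂_3, so H_2 = Z.

(K is a triangulation of the 2-sphere S^2.)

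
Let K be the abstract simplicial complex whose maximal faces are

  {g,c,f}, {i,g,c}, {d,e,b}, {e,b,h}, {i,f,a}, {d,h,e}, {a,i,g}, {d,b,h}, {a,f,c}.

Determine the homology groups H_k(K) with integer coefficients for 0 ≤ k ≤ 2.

H_0 = Z^2,  H_1 = Z,  H_2 = Z.

Take the total order a < b < c < d < e < f < g < h < i on the vertex set. Then K (dimension 2) consists of the simplices:

  0-simplices (9): a, b, c, d, e, f, g, h, i
  1-simplices (16): ac, af, ag, ai, bd, be, bh, cf, cg, ci, de, dh, eh, fg, fi, gi
  2-simplices (9): acf, afi, agi, bde, bdh, beh, cfg, cgi, deh

giving chain groups C_0 ≅ Z^9, C_1 ≅ Z^16, C_2 ≅ Z^9.

∂_1: C_1 → C_0 is given by ∂[p,q] = [q] − [p]. For instance
  ∂ac = c − a.
This gives a 9×16 integer matrix of rank 7; reducing to Smith normal form yields diagonal entries (1,1,1,1,1,1,1).

The boundary map ∂_2: C_2 → C_1 acts by ∂[p,q,r] = [q,r] − [p,r] + [p,q]. For instance
  ∂cfg = fg − cg + cf,
  ∂afi = fi − ai + af.
The 16×9 boundary matrix has rank 8 and Smith normal form diag(1,1,1,1,1,1,1,1).

Now H_k = ker ∂_k / im ∂_{k+1}, so:

  H_0: rank C_0 − rank ∂_1 = 9 − 7 = 2, and the invariant factors of ∂_1 are all 1, so H_0 ≅ Z^2.
  H_1: rank ker ∂_1 − rank ∂_2 = (16 − 7) − 8 = 1, and the invariant factors of ∂_2 are all 1, so H_1 ≅ Z.
  H_2: rank ker ∂_2 − rank ∂_3 = (9 − 8) − 0 = 1, and there is no ∂_3, so H_2 ≅ Z.

(K is a triangulation of the disjoint union of the Möbius band and the 2-sphere S^2.)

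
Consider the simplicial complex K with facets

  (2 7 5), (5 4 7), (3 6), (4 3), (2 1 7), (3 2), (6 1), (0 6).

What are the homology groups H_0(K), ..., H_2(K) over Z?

H_0 = Z,  H_1 = Z^2,  H_2 = 0.

Order the vertices as 0 < 1 < 2 < 3 < 4 < 5 < 6 < 7. Listing each simplex with vertices in this order, K has dimension 2 with simplices:

  0-simplices (8): [0], [1], [2], [3], [4], [5], [6], [7]
  1-simplices (12): [0,6], [1,2], [1,6], [1,7], [2,3], [2,5], [2,7], [3,4], [3,6], [4,5], [4,7], [5,7]
  2-simplices (3): [1,2,7], [2,5,7], [4,5,7]

giving chain groups C_0 ≅ Z^8, C_1 ≅ Z^12, C_2 ≅ Z^3.

The boundary map ∂_1: C_1 → C_0 sends each edge [p,q] (with p < q) to q − p. For instance
  ∂[2,5] = [5] − [2].
As a 8×12 matrix over Z this has rank 7, with invariant factors (1,1,1,1,1,1,1).

The boundary map ∂_2: C_2 → C_1 acts by ∂[p,q,r] = [q,r] − [p,r] + [p,q]. For instance
  ∂[4,5,7] = [5,7] − [4,7] + [4,5],
  ∂[1,2,7] = [2,7] − [1,7] + [1,2].
The 12×3 boundary matrix has rank 3 and Smith normal form diag(1,1,1).

From H_k ≅ ker(∂_k) / im(∂_{k+1}) we obtain:

  H_0: rank C_0 − rank ∂_1 = 8 − 7 = 1, and the invariant factors of ∂_1 are all 1, so H_0 = Z.
  H_1: rank ker ∂_1 − rank ∂_2 = (12 − 7) − 3 = 2, and the invariant factors of ∂_2 are all 1, so H_1 = Z^2.
  H_2: rank ker ∂_2 − rank ∂_3 = (3 − 3) − 0 = 0, and there is no ∂_3, so H_2 = 0.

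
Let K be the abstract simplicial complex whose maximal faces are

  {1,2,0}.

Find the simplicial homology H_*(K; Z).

Fix the vertex order 0 < 1 < 2 and write every simplex with vertices in increasing order. Then dim K = 2 and the simplices of K are:

  0-simplices (3): [0], [1], [2]
  1-simplices (3): [0,1], [0,2], [1,2]
  2-simplices (1): [0,1,2]

Hence C_0 ≅ Z^3, C_1 ≅ Z^3, C_2 ≅ Z^1.

Boundary ∂_1: C_1 → C_0 is given by ∂[p,q] = [q] − [p]. For instance
  ∂[1,2] = [2] − [1].
This gives a 3×3 integer matrix of rank 2; reducing to Smith normal form yields diagonal entries (1,1).

∂_2: C_2 → C_1 maps a triangle to the signed sum of its edges. For instance
  ∂[0,1,2] = [1,2] − [0,2] + [0,1].
This gives a 3×1 integer matrix of rank 1; reducing to Smith normal form yields diagonal entries (1).

Now H_k = ker ∂_k / im ∂_{k+1}, so:

  H_0: rank C_0 − rank ∂_1 = 3 − 2 = 1, and the invariant factors of ∂_1 are all 1, so H_0 ≅ Z.
  H_1: rank ker ∂_1 − rank ∂_2 = (3 − 2) − 1 = 0, and the invariant factors of ∂_2 are all 1, so H_1 ≅ 0.
  H_2: rank ker ∂_2 − rank ∂_3 = (1 − 1) − 0 = 0, and there is no ∂_3, so H_2 ≅ 0.

H_0 ≅ Z,  H_1 = 0,  H_2 = 0.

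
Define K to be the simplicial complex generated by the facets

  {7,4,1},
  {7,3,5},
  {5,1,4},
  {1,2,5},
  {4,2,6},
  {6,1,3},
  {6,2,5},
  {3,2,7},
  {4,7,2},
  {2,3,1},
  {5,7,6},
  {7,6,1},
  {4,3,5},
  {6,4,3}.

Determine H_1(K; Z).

Take the total order 1 < 2 < 3 < 4 < 5 < 6 < 7 on the vertex set. Then K (dimension 2) consists of the simplices:

  0-simplices (7): [1], [2], [3], [4], [5], [6], [7]
  1-simplices (21): [1,2], [1,3], [1,4], [1,5], [1,6], [1,7], [2,3], [2,4], [2,5], [2,6], [2,7], [3,4], [3,5], [3,6], [3,7], [4,5], [4,6], [4,7], [5,6], [5,7], [6,7]
  2-simplices (14): [1,2,3], [1,2,5], [1,3,6], [1,4,5], [1,4,7], [1,6,7], [2,3,7], [2,4,6], [2,4,7], [2,5,6], [3,4,5], [3,4,6], [3,5,7], [5,6,7]

giving chain groups C_0 ≅ Z^7, C_1 ≅ Z^21, C_2 ≅ Z^14.

Boundary ∂_1: C_1 → C_0 sends each edge [p,q] (with p < q) to q − p. For instance
  ∂[4,7] = [7] − [4].
As a 7×21 matrix over Z this has rank 6, with invariant factors (1,1,1,1,1,1).

The boundary map ∂_2: C_2 → C_1 sends each 2-simplex [p,q,r] to [q,r] − [p,r] + [p,q]. For instance
  ∂[1,4,7] = [4,7] − [1,7] + [1,4],
  ∂[1,6,7] = [6,7] − [1,7] + [1,6].
This gives a 21×14 integer matrix of rank 13; reducing to Smith normal form yields diagonal entries (1,1,1,1,1,1,1,1,1,1,1,1,1).

Computing H_k = (kernel of ∂_k) / (image of ∂_{k+1}):

  H_1: rank ker ∂_1 − rank ∂_2 = (21 − 6) − 13 = 2, and the invariant factors of ∂_2 are all 1, so H_1 ≅ Z^2.

(K is a triangulation of the torus T^2.)

H_1 = Z^2.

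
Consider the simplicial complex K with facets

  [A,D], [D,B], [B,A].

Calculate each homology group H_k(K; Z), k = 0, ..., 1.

H_0 = Z,  H_1 = Z.

Take the total order A < B < D on the vertex set. Then K (dimension 1) consists of the simplices:

  0-simplices (3): A, B, D
  1-simplices (3): AB, AD, BD

giving chain groups C_0 ≅ Z^3, C_1 ≅ Z^3.

Boundary ∂_1: C_1 → C_0 is given by ∂[p,q] = [q] − [p]. For instance
  ∂AD = D − A.
As a 3×3 matrix over Z this has rank 2, with invariant factors (1,1).

Computing H_k = (kernel of ∂_k) / (image of ∂_{k+1}):

  H_0: rank C_0 − rank ∂_1 = 3 − 2 = 1, and the invariant factors of ∂_1 are all 1, so H_0 = Z.
  H_1: rank ker ∂_1 − rank ∂_2 = (3 − 2) − 0 = 1, and there is no ∂_2, so H_1 = Z.

As a check, the Euler characteristic is 3 − 3 = 0, which agrees with 1 − 1 = 0.
(K is a triangulation of the circle S^1.)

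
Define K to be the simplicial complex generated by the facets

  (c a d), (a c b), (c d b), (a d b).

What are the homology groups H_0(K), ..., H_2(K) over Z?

H_0 ≅ Z,  H_1 = 0,  H_2 ≅ Z.

Fix the vertex order a < b < c < d and write every simplex with vertices in increasing order. Then dim K = 2 and the simplices of K are:

  0-simplices (4): a, b, c, d
  1-simplices (6): ab, ac, ad, bc, bd, cd
  2-simplices (4): abc, abd, acd, bcd

Hence C_0 ≅ Z^4, C_1 ≅ Z^6, C_2 ≅ Z^4.

The boundary map ∂_1: C_1 → C_0 maps an edge to its endpoints' difference, ∂[p,q] = q − p.
The 4×6 boundary matrix has rank 3 and Smith normal form diag(1,1,1).

Boundary ∂_2: C_2 → C_1 maps a triangle to the signed sum of its edges. For instance
  ∂abd = bd − ad + ab,
  ∂bcd = cd − bd + bc.
The resulting 6×4 matrix has rank 3, and its Smith normal form has invariant factors (1,1,1).

Now H_k = ker ∂_k / im ∂_{k+1}, so:

  H_0: rank C_0 − rank ∂_1 = 4 − 3 = 1, and the invariant factors of ∂_1 are all 1, so H_0 ≅ Z.
  H_1: rank ker ∂_1 − rank ∂_2 = (6 − 3) − 3 = 0, and the invariant factors of ∂_2 are all 1, so H_1 ≅ 0.
  H_2: rank ker ∂_2 − rank ∂_3 = (4 − 3) − 0 = 1, and there is no ∂_3, so H_2 ≅ Z.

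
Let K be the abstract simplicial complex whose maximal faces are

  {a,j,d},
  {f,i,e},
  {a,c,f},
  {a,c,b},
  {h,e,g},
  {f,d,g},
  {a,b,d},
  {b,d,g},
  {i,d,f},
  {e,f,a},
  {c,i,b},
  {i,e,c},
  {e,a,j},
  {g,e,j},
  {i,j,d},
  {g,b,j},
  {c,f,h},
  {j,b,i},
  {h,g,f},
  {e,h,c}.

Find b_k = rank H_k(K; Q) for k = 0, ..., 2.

Order the vertices as a < b < c < d < e < f < g < h < i < j. Listing each simplex with vertices in this order, K has dimension 2 with simplices:

  0-simplices (10): a, b, c, d, e, f, g, h, i, j
  1-simplices (30): ab, ac, ad, ae, af, aj, bc, bd, bg, bi, bj, ce, cf, ch, ci, df, dg, di, dj, ef, eg, eh, ei, ej, fg, fh, fi, gh, gj, ij
  2-simplices (20): abc, abd, acf, adj, aef, aej, bci, bdg, bgj, bij, ceh, cei, cfh, dfg, dfi, dij, efi, egh, egj, fgh

Hence C_0 ≅ Z^10, C_1 ≅ Z^30, C_2 ≅ Z^20.

Boundary ∂_1: C_1 → C_0 is given by ∂[p,q] = [q] − [p]. For instance
  ∂bd = d − b.
The 10×30 boundary matrix has rank 9 and Smith normal form diag(1,1,1,1,1,1,1,1,1).

Boundary ∂_2: C_2 → C_1 sends each 2-simplex [p,q,r] to [q,r] − [p,r] + [p,q]. For instance
  ∂bdg = dg − bg + bd,
  ∂dij = ij − dj + di.
This gives a 30×20 integer matrix of rank 20; reducing to Smith normal form yields diagonal entries (1,1,1,1,1,1,1,1,1,1,1,1,1,1,1,1,1,1,1,2).

Computing H_k = (kernel of ∂_k) / (image of ∂_{k+1}):

  H_0: rank C_0 − rank ∂_1 = 10 − 9 = 1, and the invariant factors of ∂_1 are all 1, so H_0 = Z.
  H_1: rank ker ∂_1 − rank ∂_2 = (30 − 9) − 20 = 1, and ∂_2 has invariant factor 2 > 1, so H_1 = Z ⊕ Z/2.
  H_2: rank ker ∂_2 − rank ∂_3 = (20 − 20) − 0 = 0, and there is no ∂_3, so H_2 = 0.

As a check, the Euler characteristic is 10 − 30 + 20 = 0, which agrees with 1 − 1 + 0 = 0.

Hence the Betti numbers are b_0 = 1, b_1 = 1, b_2 = 0.

b_0 = 1, b_1 = 1, b_2 = 0.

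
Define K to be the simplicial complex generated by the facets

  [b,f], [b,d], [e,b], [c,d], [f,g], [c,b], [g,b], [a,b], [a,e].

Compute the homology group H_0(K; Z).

H_0 ≅ Z.

Order the vertices as a < b < c < d < e < f < g. Listing each simplex with vertices in this order, K has dimension 1 with simplices:

  0-simplices (7): a, b, c, d, e, f, g
  1-simplices (9): ab, ae, bc, bd, be, bf, bg, cd, fg

so the chain groups are C_0 ≅ Z^7, C_1 ≅ Z^9.

Boundary ∂_1: C_1 → C_0 sends each edge [p,q] (with p < q) to q − p. For instance
  ∂ae = e − a.
The resulting 7×9 matrix has rank 6, and its Smith normal form has invariant factors (1,1,1,1,1,1).

Reading off H_k = ker ∂_k / im ∂_{k+1}:

  H_0: rank C_0 − rank ∂_1 = 7 − 6 = 1, and the invariant factors of ∂_1 are all 1, so H_0 ≅ Z.

(K is a triangulation of a wedge of 3 circles.)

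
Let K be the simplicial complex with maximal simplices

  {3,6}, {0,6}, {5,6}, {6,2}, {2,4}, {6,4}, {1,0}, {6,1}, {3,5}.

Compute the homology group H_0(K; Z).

H_0 = Z.

Order the vertices as 0 < 1 < 2 < 3 < 4 < 5 < 6. Listing each simplex with vertices in this order, K has dimension 1 with simplices:

  0-simplices (7): [0], [1], [2], [3], [4], [5], [6]
  1-simplices (9): [0,1], [0,6], [1,6], [2,4], [2,6], [3,5], [3,6], [4,6], [5,6]

Hence C_0 ≅ Z^7, C_1 ≅ Z^9.

The boundary map ∂_1: C_1 → C_0 is given by ∂[p,q] = [q] − [p].
The 7×9 boundary matrix has rank 6 and Smith normal form diag(1,1,1,1,1,1).

Reading off H_k = ker ∂_k / im ∂_{k+1}:

  H_0: rank C_0 − rank ∂_1 = 7 − 6 = 1, and the invariant factors of ∂_1 are all 1, so H_0 ≅ Z.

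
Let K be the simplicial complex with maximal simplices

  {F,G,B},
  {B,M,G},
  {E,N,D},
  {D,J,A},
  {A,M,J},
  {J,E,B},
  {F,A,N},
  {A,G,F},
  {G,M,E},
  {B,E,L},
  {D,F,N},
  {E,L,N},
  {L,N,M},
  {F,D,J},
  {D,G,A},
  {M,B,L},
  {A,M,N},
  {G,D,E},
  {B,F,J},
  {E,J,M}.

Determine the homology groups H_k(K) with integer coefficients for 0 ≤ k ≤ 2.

H_0 ≅ Z,  H_1 ≅ Z ⊕ Z/2,  H_2 = 0.

Take the total order A < B < D < E < F < G < J < L < M < N on the vertex set. Then K (dimension 2) consists of the simplices:

  0-simplices (10): A, B, D, E, F, G, J, L, M, N
  1-simplices (30): AD, AF, AG, AJ, AM, AN, BE, BF, BG, BJ, BL, BM, DE, DF, DG, DJ, DN, EG, EJ, EL, EM, EN, FG, FJ, FN, GM, JM, LM, LN, MN
  2-simplices (20): ADG, ADJ, AFG, AFN, AJM, AMN, BEJ, BEL, BFG, BFJ, BGM, BLM, DEG, DEN, DFJ, DFN, EGM, EJM, ELN, LMN

giving chain groups C_0 ≅ Z^10, C_1 ≅ Z^30, C_2 ≅ Z^20.

Boundary ∂_1: C_1 → C_0 maps an edge to its endpoints' difference, ∂[p,q] = q − p. For instance
  ∂FG = G − F.
The 10×30 boundary matrix has rank 9 and Smith normal form diag(1,1,1,1,1,1,1,1,1).

Boundary ∂_2: C_2 → C_1 acts by ∂[p,q,r] = [q,r] − [p,r] + [p,q]. For instance
  ∂BEJ = EJ − BJ + BE,
  ∂AMN = MN − AN + AM.
The resulting 30×20 matrix has rank 20, and its Smith normal form has invariant factors (1,1,1,1,1,1,1,1,1,1,1,1,1,1,1,1,1,1,1,2).

Reading off H_k = ker ∂_k / im ∂_{k+1}:

  H_0: rank C_0 − rank ∂_1 = 10 − 9 = 1, and the invariant factors of ∂_1 are all 1, so H_0 = Z.
  H_1: rank ker ∂_1 − rank ∂_2 = (30 − 9) − 20 = 1, and ∂_2 has invariant factor 2 > 1, so H_1 = Z ⊕ Z/2.
  H_2: rank ker ∂_2 − rank ∂_3 = (20 − 20) − 0 = 0, and there is no ∂_3, so H_2 = 0.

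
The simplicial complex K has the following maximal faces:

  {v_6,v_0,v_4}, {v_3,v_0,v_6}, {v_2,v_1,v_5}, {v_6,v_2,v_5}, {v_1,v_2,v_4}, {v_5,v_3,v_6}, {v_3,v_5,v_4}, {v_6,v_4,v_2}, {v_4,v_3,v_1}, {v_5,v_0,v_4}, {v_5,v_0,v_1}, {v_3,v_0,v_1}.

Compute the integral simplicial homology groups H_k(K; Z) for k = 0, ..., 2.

H_0 = Z,  H_1 = Z/2,  H_2 = 0.

Take the total order v_0 < v_1 < v_2 < v_3 < v_4 < v_5 < v_6 on the vertex set. Then K (dimension 2) consists of the simplices:

  0-simplices (7): [v_0], [v_1], [v_2], [v_3], [v_4], [v_5], [v_6]
  1-simplices (18): (18 of them)
  2-simplices (12): (12 of them)

Hence C_0 ≅ Z^7, C_1 ≅ Z^18, C_2 ≅ Z^12.

Boundary ∂_1: C_1 → C_0 sends each edge [p,q] (with p < q) to q − p.
This gives a 7×18 integer matrix of rank 6; reducing to Smith normal form yields diagonal entries (1,1,1,1,1,1).

∂_2: C_2 → C_1 acts by ∂[p,q,r] = [q,r] − [p,r] + [p,q]. For instance
  ∂[v_0,v_4,v_6] = [v_4,v_6] − [v_0,v_6] + [v_0,v_4],
  ∂[v_2,v_4,v_6] = [v_4,v_6] − [v_2,v_6] + [v_2,v_4].
The resulting 18×12 matrix has rank 12, and its Smith normal form has invariant factors (1,1,1,1,1,1,1,1,1,1,1,2).

From H_k ≅ ker(∂_k) / im(∂_{k+1}) we obtain:

  H_0: rank C_0 − rank ∂_1 = 7 − 6 = 1, and the invariant factors of ∂_1 are all 1, so H_0 ≅ Z.
  H_1: rank ker ∂_1 − rank ∂_2 = (18 − 6) − 12 = 0, and ∂_2 has invariant factor 2 > 1, so H_1 ≅ Z/2.
  H_2: rank ker ∂_2 − rank ∂_3 = (12 − 12) − 0 = 0, and there is no ∂_3, so H_2 ≅ 0.

(K is a triangulation of the real projective plane RP^2.)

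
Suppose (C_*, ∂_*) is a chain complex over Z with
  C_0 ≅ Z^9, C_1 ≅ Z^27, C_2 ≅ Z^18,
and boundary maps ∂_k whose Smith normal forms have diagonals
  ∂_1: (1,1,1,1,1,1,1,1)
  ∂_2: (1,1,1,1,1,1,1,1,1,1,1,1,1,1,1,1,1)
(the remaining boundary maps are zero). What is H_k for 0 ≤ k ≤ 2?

H_0: b_0 = 9 − 0 − 8 = 1; torsion from ∂_1 factors > 1: none. So H_0 = Z.
H_1: b_1 = 27 − 8 − 17 = 2; torsion from ∂_2 factors > 1: none. So H_1 = Z^2.
H_2: b_2 = 18 − 17 − 0 = 1; torsion from ∂_3 factors > 1: none. So H_2 = Z.

H_0 = Z,  H_1 = Z^2,  H_2 = Z.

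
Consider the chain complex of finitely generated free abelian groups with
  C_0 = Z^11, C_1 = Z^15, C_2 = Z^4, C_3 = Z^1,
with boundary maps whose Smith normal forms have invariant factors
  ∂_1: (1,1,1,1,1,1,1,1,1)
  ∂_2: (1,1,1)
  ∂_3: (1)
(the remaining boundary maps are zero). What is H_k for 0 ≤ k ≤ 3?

H_0: b_0 = 11 − 0 − 9 = 2; torsion from ∂_1 factors > 1: none. So H_0 ≅ Z^2.
H_1: b_1 = 15 − 9 − 3 = 3; torsion from ∂_2 factors > 1: none. So H_1 ≅ Z^3.
H_2: b_2 = 4 − 3 − 1 = 0; torsion from ∂_3 factors > 1: none. So H_2 ≅ 0.
H_3: b_3 = 1 − 1 − 0 = 0; torsion from ∂_4 factors > 1: none. So H_3 ≅ 0.

H_0 ≅ Z^2,  H_1 ≅ Z^3,  H_2 = 0,  H_3 = 0.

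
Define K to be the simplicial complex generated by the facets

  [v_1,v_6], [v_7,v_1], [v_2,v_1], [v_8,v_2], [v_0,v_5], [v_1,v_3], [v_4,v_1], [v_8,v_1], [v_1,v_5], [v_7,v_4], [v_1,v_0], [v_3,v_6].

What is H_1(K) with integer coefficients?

Take the total order v_0 < v_1 < v_2 < v_3 < v_4 < v_5 < v_6 < v_7 < v_8 on the vertex set. Then K (dimension 1) consists of the simplices:

  0-simplices (9): [v_0], [v_1], [v_2], [v_3], [v_4], [v_5], [v_6], [v_7], [v_8]
  1-simplices (12): [v_0,v_1], [v_0,v_5], [v_1,v_2], [v_1,v_3], [v_1,v_4], [v_1,v_5], [v_1,v_6], [v_1,v_7], [v_1,v_8], [v_2,v_8], [v_3,v_6], [v_4,v_7]

Hence C_0 ≅ Z^9, C_1 ≅ Z^12.

Boundary ∂_1: C_1 → C_0 sends each edge [p,q] (with p < q) to q − p.
The resulting 9×12 matrix has rank 8, and its Smith normal form has invariant factors (1,1,1,1,1,1,1,1).

Reading off H_k = ker ∂_k / im ∂_{k+1}:

  H_1: rank ker ∂_1 − rank ∂_2 = (12 − 8) − 0 = 4, and there is no ∂_2, so H_1 ≅ Z^4.

(K is a triangulation of a wedge of 4 circles.)

H_1 ≅ Z^4.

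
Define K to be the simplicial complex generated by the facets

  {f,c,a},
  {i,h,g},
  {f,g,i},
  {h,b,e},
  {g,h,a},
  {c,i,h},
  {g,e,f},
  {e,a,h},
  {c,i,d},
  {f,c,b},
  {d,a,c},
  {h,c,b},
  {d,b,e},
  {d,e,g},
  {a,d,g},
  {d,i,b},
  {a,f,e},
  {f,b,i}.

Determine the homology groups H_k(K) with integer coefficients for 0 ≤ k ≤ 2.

H_0 = Z,  H_1 = Z × Z/2,  H_2 = 0.

We work with the vertex ordering a < b < c < d < e < f < g < h < i. The simplices of K, each written with vertices in increasing order, are:

  0-simplices (9): a, b, c, d, e, f, g, h, i
  1-simplices (27): ac, ad, ae, af, ag, ah, bc, bd, be, bf, bh, bi, cd, cf, ch, ci, de, dg, di, ef, eg, eh, fg, fi, gh, gi, hi
  2-simplices (18): acd, acf, adg, aef, aeh, agh, bcf, bch, bde, bdi, beh, bfi, cdi, chi, deg, efg, fgi, ghi

so the chain groups are C_0 ≅ Z^9, C_1 ≅ Z^27, C_2 ≅ Z^18.

∂_1: C_1 → C_0 sends each edge [p,q] (with p < q) to q − p. For instance
  ∂be = e − b.
The resulting 9×27 matrix has rank 8, and its Smith normal form has invariant factors (1,1,1,1,1,1,1,1).

The boundary map ∂_2: C_2 → C_1 sends each 2-simplex [p,q,r] to [q,r] − [p,r] + [p,q]. For instance
  ∂deg = eg − dg + de,
  ∂efg = fg − eg + ef.
The resulting 27×18 matrix has rank 18, and its Smith normal form has invariant factors (1,1,1,1,1,1,1,1,1,1,1,1,1,1,1,1,1,2).

From H_k ≅ ker(∂_k) / im(∂_{k+1}) we obtain:

  H_0: rank C_0 − rank ∂_1 = 9 − 8 = 1, and the invariant factors of ∂_1 are all 1, so H_0 = Z.
  H_1: rank ker ∂_1 − rank ∂_2 = (27 − 8) − 18 = 1, and ∂_2 has invariant factor 2 > 1, so H_1 = Z × Z/2.
  H_2: rank ker ∂_2 − rank ∂_3 = (18 − 18) − 0 = 0, and there is no ∂_3, so H_2 = 0.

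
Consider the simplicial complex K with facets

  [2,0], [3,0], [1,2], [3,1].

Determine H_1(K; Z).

H_1 ≅ Z.

Take the total order 0 < 1 < 2 < 3 on the vertex set. Then K (dimension 1) consists of the simplices:

  0-simplices (4): [0], [1], [2], [3]
  1-simplices (4): [0,2], [0,3], [1,2], [1,3]

so the chain groups are C_0 ≅ Z^4, C_1 ≅ Z^4.

Boundary ∂_1: C_1 → C_0 sends each edge [p,q] (with p < q) to q − p. For instance
  ∂[1,3] = [3] − [1].
This gives a 4×4 integer matrix of rank 3; reducing to Smith normal form yields diagonal entries (1,1,1).

Reading off H_k = ker ∂_k / im ∂_{k+1}:

  H_1: rank ker ∂_1 − rank ∂_2 = (4 − 3) − 0 = 1, and there is no ∂_2, so H_1 = Z.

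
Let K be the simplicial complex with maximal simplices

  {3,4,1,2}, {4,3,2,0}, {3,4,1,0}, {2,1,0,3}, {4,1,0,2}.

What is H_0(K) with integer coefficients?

H_0 = Z.

Order the vertices as 0 < 1 < 2 < 3 < 4. Listing each simplex with vertices in this order, K has dimension 3 with simplices:

  0-simplices (5): [0], [1], [2], [3], [4]
  1-simplices (10): [0,1], [0,2], [0,3], [0,4], [1,2], [1,3], [1,4], [2,3], [2,4], [3,4]
  2-simplices (10): [0,1,2], [0,1,3], [0,1,4], [0,2,3], [0,2,4], [0,3,4], [1,2,3], [1,2,4], [1,3,4], [2,3,4]
  3-simplices (5): [0,1,2,3], [0,1,2,4], [0,1,3,4], [0,2,3,4], [1,2,3,4]

giving chain groups C_0 ≅ Z^5, C_1 ≅ Z^10, C_2 ≅ Z^10, C_3 ≅ Z^5.

The boundary map ∂_1: C_1 → C_0 sends each edge [p,q] (with p < q) to q − p. For instance
  ∂[0,1] = [1] − [0].
The 5×10 boundary matrix has rank 4 and Smith normal form diag(1,1,1,1).

∂_2: C_2 → C_1 acts by ∂[p,q,r] = [q,r] − [p,r] + [p,q]. For instance
  ∂[1,3,4] = [3,4] − [1,4] + [1,3],
  ∂[0,2,3] = [2,3] − [0,3] + [0,2].
As a 10×10 matrix over Z this has rank 6, with invariant factors (1,1,1,1,1,1).

Boundary ∂_3: C_3 → C_2 sends each 3-simplex σ to the alternating sum Σ_i (−1)^i (σ with its i-th vertex removed). For instance
  ∂[0,1,2,3] = [1,2,3] − [0,2,3] + [0,1,3] − [0,1,2],
  ∂[1,2,3,4] = [2,3,4] − [1,3,4] + [1,2,4] − [1,2,3].
As a 10×5 matrix over Z this has rank 4, with invariant factors (1,1,1,1).

Computing H_k = (kernel of ∂_k) / (image of ∂_{k+1}):

  H_0: rank C_0 − rank ∂_1 = 5 − 4 = 1, and the invariant factors of ∂_1 are all 1, so H_0 ≅ Z.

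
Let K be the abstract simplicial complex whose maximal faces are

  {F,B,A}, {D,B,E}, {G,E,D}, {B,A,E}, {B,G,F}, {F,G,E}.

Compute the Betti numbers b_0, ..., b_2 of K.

K has 6 vertices, 12 edges, 6 triangles.
rank ∂_0 = 0, rank ∂_1 = 5 ⇒ b_0 = 6 − 0 − 5 = 1; all invariant factors of ∂_1 are 1 so no torsion. So H_0 ≅ Z.
rank ∂_1 = 5, rank ∂_2 = 6 ⇒ b_1 = 12 − 5 − 6 = 1; all invariant factors of ∂_2 are 1 so no torsion. So H_1 ≅ Z.
rank ∂_2 = 6, rank ∂_3 = 0 ⇒ b_2 = 6 − 6 − 0 = 0. So H_2 ≅ 0.

b_0 = 1, b_1 = 1, b_2 = 0.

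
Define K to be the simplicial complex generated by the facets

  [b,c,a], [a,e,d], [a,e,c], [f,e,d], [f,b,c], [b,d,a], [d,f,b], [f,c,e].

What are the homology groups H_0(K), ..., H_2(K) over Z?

Fix the vertex order a < b < c < d < e < f and write every simplex with vertices in increasing order. Then dim K = 2 and the simplices of K are:

  0-simplices (6): a, b, c, d, e, f
  1-simplices (12): ab, ac, ad, ae, bc, bd, bf, ce, cf, de, df, ef
  2-simplices (8): abc, abd, ace, ade, bcf, bdf, cef, def

giving chain groups C_0 ≅ Z^6, C_1 ≅ Z^12, C_2 ≅ Z^8.

∂_1: C_1 → C_0 sends each edge [p,q] (with p < q) to q − p.
As a 6×12 matrix over Z this has rank 5, with invariant factors (1,1,1,1,1).

The boundary map ∂_2: C_2 → C_1 acts by ∂[p,q,r] = [q,r] − [p,r] + [p,q]. For instance
  ∂ace = ce − ae + ac,
  ∂abc = bc − ac + ab.
As a 12×8 matrix over Z this has rank 7, with invariant factors (1,1,1,1,1,1,1).

Now H_k = ker ∂_k / im ∂_{k+1}, so:

  H_0: rank C_0 − rank ∂_1 = 6 − 5 = 1, and the invariant factors of ∂_1 are all 1, so H_0 = Z.
  H_1: rank ker ∂_1 − rank ∂_2 = (12 − 5) − 7 = 0, and the invariant factors of ∂_2 are all 1, so H_1 = 0.
  H_2: rank ker ∂_2 − rank ∂_3 = (8 − 7) − 0 = 1, and there is no ∂_3, so H_2 = Z.

H_0 = Z,  H_1 = 0,  H_2 = Z.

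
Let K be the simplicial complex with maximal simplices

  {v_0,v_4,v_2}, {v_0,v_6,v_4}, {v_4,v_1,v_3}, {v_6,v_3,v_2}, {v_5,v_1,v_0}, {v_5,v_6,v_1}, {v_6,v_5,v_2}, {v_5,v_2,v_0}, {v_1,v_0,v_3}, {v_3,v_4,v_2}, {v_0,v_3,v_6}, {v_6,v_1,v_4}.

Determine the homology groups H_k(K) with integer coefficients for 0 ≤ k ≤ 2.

H_0 = Z,  H_1 = Z/2,  H_2 = 0.

Fix the vertex order v_0 < v_1 < v_2 < v_3 < v_4 < v_5 < v_6 and write every simplex with vertices in increasing order. Then dim K = 2 and the simplices of K are:

  0-simplices (7): [v_0], [v_1], [v_2], [v_3], [v_4], [v_5], [v_6]
  1-simplices (18): (18 of them)
  2-simplices (12): (12 of them)

giving chain groups C_0 ≅ Z^7, C_1 ≅ Z^18, C_2 ≅ Z^12.

The boundary map ∂_1: C_1 → C_0 sends each edge [p,q] (with p < q) to q − p. For instance
  ∂[v_0,v_3] = [v_3] − [v_0].
As a 7×18 matrix over Z this has rank 6, with invariant factors (1,1,1,1,1,1).

The boundary map ∂_2: C_2 → C_1 acts by ∂[p,q,r] = [q,r] − [p,r] + [p,q]. For instance
  ∂[v_2,v_3,v_6] = [v_3,v_6] − [v_2,v_6] + [v_2,v_3],
  ∂[v_0,v_1,v_3] = [v_1,v_3] − [v_0,v_3] + [v_0,v_1].
As a 18×12 matrix over Z this has rank 12, with invariant factors (1,1,1,1,1,1,1,1,1,1,1,2).

Reading off H_k = ker ∂_k / im ∂_{k+1}:

  H_0: rank C_0 − rank ∂_1 = 7 − 6 = 1, and the invariant factors of ∂_1 are all 1, so H_0 = Z.
  H_1: rank ker ∂_1 − rank ∂_2 = (18 − 6) − 12 = 0, and ∂_2 has invariant factor 2 > 1, so H_1 = Z/2.
  H_2: rank ker ∂_2 − rank ∂_3 = (12 − 12) − 0 = 0, and there is no ∂_3, so H_2 = 0.

As a check, the Euler characteristic is 7 − 18 + 12 = 1, which agrees with 1 − 0 + 0 = 1.
(K is a triangulation of the real projective plane RP^2.)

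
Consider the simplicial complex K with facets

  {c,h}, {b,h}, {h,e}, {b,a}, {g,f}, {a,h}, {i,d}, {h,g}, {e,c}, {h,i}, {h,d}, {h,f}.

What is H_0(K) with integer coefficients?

H_0 ≅ Z.

Take the total order a < b < c < d < e < f < g < h < i on the vertex set. Then K (dimension 1) consists of the simplices:

  0-simplices (9): a, b, c, d, e, f, g, h, i
  1-simplices (12): ab, ah, bh, ce, ch, dh, di, eh, fg, fh, gh, hi

giving chain groups C_0 ≅ Z^9, C_1 ≅ Z^12.

Boundary ∂_1: C_1 → C_0 sends each edge [p,q] (with p < q) to q − p. For instance
  ∂ce = e − c.
The resulting 9×12 matrix has rank 8, and its Smith normal form has invariant factors (1,1,1,1,1,1,1,1).

From H_k ≅ ker(∂_k) / im(∂_{k+1}) we obtain:

  H_0: rank C_0 − rank ∂_1 = 9 − 8 = 1, and the invariant factors of ∂_1 are all 1, so H_0 ≅ Z.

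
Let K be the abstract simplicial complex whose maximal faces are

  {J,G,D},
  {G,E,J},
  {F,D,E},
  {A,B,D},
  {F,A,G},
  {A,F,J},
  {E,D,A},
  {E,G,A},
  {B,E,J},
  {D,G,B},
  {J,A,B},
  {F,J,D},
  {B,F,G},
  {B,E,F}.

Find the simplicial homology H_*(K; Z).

H_0 ≅ Z,  H_1 ≅ Z^2,  H_2 ≅ Z.

Order the vertices as A < B < D < E < F < G < J. Listing each simplex with vertices in this order, K has dimension 2 with simplices:

  0-simplices (7): A, B, D, E, F, G, J
  1-simplices (21): AB, AD, AE, AF, AG, AJ, BD, BE, BF, BG, BJ, DE, DF, DG, DJ, EF, EG, EJ, FG, FJ, GJ
  2-simplices (14): ABD, ABJ, ADE, AEG, AFG, AFJ, BDG, BEF, BEJ, BFG, DEF, DFJ, DGJ, EGJ

giving chain groups C_0 ≅ Z^7, C_1 ≅ Z^21, C_2 ≅ Z^14.

Boundary ∂_1: C_1 → C_0 is given by ∂[p,q] = [q] − [p].
As a 7×21 matrix over Z this has rank 6, with invariant factors (1,1,1,1,1,1).

∂_2: C_2 → C_1 sends each 2-simplex [p,q,r] to [q,r] − [p,r] + [p,q]. For instance
  ∂BDG = DG − BG + BD,
  ∂AFG = FG − AG + AF.
This gives a 21×14 integer matrix of rank 13; reducing to Smith normal form yields diagonal entries (1,1,1,1,1,1,1,1,1,1,1,1,1).

Computing H_k = (kernel of ∂_k) / (image of ∂_{k+1}):

  H_0: rank C_0 − rank ∂_1 = 7 − 6 = 1, and the invariant factors of ∂_1 are all 1, so H_0 = Z.
  H_1: rank ker ∂_1 − rank ∂_2 = (21 − 6) − 13 = 2, and the invariant factors of ∂_2 are all 1, so H_1 = Z^2.
  H_2: rank ker ∂_2 − rank ∂_3 = (14 − 13) − 0 = 1, and there is no ∂_3, so H_2 = Z.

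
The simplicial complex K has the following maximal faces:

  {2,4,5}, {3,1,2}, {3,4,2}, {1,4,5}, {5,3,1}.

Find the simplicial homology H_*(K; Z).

H_0 ≅ Z,  H_1 ≅ Z,  H_2 = 0.

Take the total order 1 < 2 < 3 < 4 < 5 on the vertex set. Then K (dimension 2) consists of the simplices:

  0-simplices (5): [1], [2], [3], [4], [5]
  1-simplices (10): [1,2], [1,3], [1,4], [1,5], [2,3], [2,4], [2,5], [3,4], [3,5], [4,5]
  2-simplices (5): [1,2,3], [1,3,5], [1,4,5], [2,3,4], [2,4,5]

so the chain groups are C_0 ≅ Z^5, C_1 ≅ Z^10, C_2 ≅ Z^5.

The boundary map ∂_1: C_1 → C_0 maps an edge to its endpoints' difference, ∂[p,q] = q − p. For instance
  ∂[2,4] = [4] − [2].
This gives a 5×10 integer matrix of rank 4; reducing to Smith normal form yields diagonal entries (1,1,1,1).

Boundary ∂_2: C_2 → C_1 acts by ∂[p,q,r] = [q,r] − [p,r] + [p,q]. For instance
  ∂[1,4,5] = [4,5] − [1,5] + [1,4],
  ∂[1,3,5] = [3,5] − [1,5] + [1,3].
The resulting 10×5 matrix has rank 5, and its Smith normal form has invariant factors (1,1,1,1,1).

Reading off H_k = ker ∂_k / im ∂_{k+1}:

  H_0: rank C_0 − rank ∂_1 = 5 − 4 = 1, and the invariant factors of ∂_1 are all 1, so H_0 ≅ Z.
  H_1: rank ker ∂_1 − rank ∂_2 = (10 − 4) − 5 = 1, and the invariant factors of ∂_2 are all 1, so H_1 ≅ Z.
  H_2: rank ker ∂_2 − rank ∂_3 = (5 − 5) − 0 = 0, and there is no ∂_3, so H_2 ≅ 0.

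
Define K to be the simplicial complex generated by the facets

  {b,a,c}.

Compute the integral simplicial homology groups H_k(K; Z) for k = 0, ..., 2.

Order the vertices as a < b < c. Listing each simplex with vertices in this order, K has dimension 2 with simplices:

  0-simplices (3): a, b, c
  1-simplices (3): ab, ac, bc
  2-simplices (1): abc

so the chain groups are C_0 ≅ Z^3, C_1 ≅ Z^3, C_2 ≅ Z^1.

Boundary ∂_1: C_1 → C_0 sends each edge [p,q] (with p < q) to q − p.
The 3×3 boundary matrix has rank 2 and Smith normal form diag(1,1).

Boundary ∂_2: C_2 → C_1 maps a triangle to the signed sum of its edges. For instance
  ∂abc = bc − ac + ab.
As a 3×1 matrix over Z this has rank 1, with invariant factors (1).

From H_k ≅ ker(∂_k) / im(∂_{k+1}) we obtain:

  H_0: rank C_0 − rank ∂_1 = 3 − 2 = 1, and the invariant factors of ∂_1 are all 1, so H_0 ≅ Z.
  H_1: rank ker ∂_1 − rank ∂_2 = (3 − 2) − 1 = 0, and the invariant factors of ∂_2 are all 1, so H_1 ≅ 0.
  H_2: rank ker ∂_2 − rank ∂_3 = (1 − 1) − 0 = 0, and there is no ∂_3, so H_2 ≅ 0.

As a check, the Euler characteristic is 3 − 3 + 1 = 1, which agrees with 1 − 0 + 0 = 1.
(K is a triangulation of the 2-simplex.)

H_0 ≅ Z,  H_1 = 0,  H_2 = 0.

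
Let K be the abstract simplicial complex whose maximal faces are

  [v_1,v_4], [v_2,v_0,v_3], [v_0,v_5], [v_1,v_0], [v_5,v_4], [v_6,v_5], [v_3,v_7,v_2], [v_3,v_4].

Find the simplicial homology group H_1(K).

H_1 ≅ Z^2.

K has 8 vertices, 11 edges, 2 triangles.
rank ∂_1 = 7, rank ∂_2 = 2 ⇒ b_1 = 11 − 7 − 2 = 2; all invariant factors of ∂_2 are 1 so no torsion. So H_1 ≅ Z^2.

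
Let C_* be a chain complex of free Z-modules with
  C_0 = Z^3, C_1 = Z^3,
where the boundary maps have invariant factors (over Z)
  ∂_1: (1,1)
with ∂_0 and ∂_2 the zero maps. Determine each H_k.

H_0 = Z,  H_1 = Z.

H_0: b_0 = 3 − 0 − 2 = 1; torsion from ∂_1 factors > 1: none. So H_0 = Z.
H_1: b_1 = 3 − 2 − 0 = 1; torsion from ∂_2 factors > 1: none. So H_1 = Z.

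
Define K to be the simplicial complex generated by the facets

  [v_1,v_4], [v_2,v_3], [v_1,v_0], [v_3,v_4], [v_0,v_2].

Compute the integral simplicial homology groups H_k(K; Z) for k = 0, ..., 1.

H_0 = Z,  H_1 = Z.

We work with the vertex ordering v_0 < v_1 < v_2 < v_3 < v_4. The simplices of K, each written with vertices in increasing order, are:

  0-simplices (5): [v_0], [v_1], [v_2], [v_3], [v_4]
  1-simplices (5): [v_0,v_1], [v_0,v_2], [v_1,v_4], [v_2,v_3], [v_3,v_4]

Hence C_0 ≅ Z^5, C_1 ≅ Z^5.

∂_1: C_1 → C_0 maps an edge to its endpoints' difference, ∂[p,q] = q − p.
The resulting 5×5 matrix has rank 4, and its Smith normal form has invariant factors (1,1,1,1).

From H_k ≅ ker(∂_k) / im(∂_{k+1}) we obtain:

  H_0: rank C_0 − rank ∂_1 = 5 − 4 = 1, and the invariant factors of ∂_1 are all 1, so H_0 ≅ Z.
  H_1: rank ker ∂_1 − rank ∂_2 = (5 − 4) − 0 = 1, and there is no ∂_2, so H_1 ≅ Z.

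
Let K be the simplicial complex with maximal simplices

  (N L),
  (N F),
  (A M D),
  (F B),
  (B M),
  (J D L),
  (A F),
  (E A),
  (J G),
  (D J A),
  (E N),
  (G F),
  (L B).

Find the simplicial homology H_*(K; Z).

K has 10 vertices, 17 edges, 3 triangles.
rank ∂_0 = 0, rank ∂_1 = 9 ⇒ b_0 = 10 − 0 − 9 = 1; all invariant factors of ∂_1 are 1 so no torsion. So H_0 ≅ Z.
rank ∂_1 = 9, rank ∂_2 = 3 ⇒ b_1 = 17 − 9 − 3 = 5; all invariant factors of ∂_2 are 1 so no torsion. So H_1 ≅ Z^5.
rank ∂_2 = 3, rank ∂_3 = 0 ⇒ b_2 = 3 − 3 − 0 = 0. So H_2 ≅ 0.

H_0 ≅ Z,  H_1 ≅ Z^5,  H_2 = 0.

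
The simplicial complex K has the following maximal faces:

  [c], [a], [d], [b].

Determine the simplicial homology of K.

H_0 = Z^4.

Fix the vertex order a < b < c < d and write every simplex with vertices in increasing order. Then dim K = 0 and the simplices of K are:

  0-simplices (4): a, b, c, d

giving chain groups C_0 ≅ Z^4.

Now H_k = ker ∂_k / im ∂_{k+1}, so:

  H_0: rank C_0 − rank ∂_1 = 4 − 0 = 4, and there is no ∂_1, so H_0 = Z^4.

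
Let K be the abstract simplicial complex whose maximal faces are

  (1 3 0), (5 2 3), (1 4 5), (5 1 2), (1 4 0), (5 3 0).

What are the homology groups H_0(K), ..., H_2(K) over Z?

Order the vertices as 0 < 1 < 2 < 3 < 4 < 5. Listing each simplex with vertices in this order, K has dimension 2 with simplices:

  0-simplices (6): [0], [1], [2], [3], [4], [5]
  1-simplices (12): [0,1], [0,3], [0,4], [0,5], [1,2], [1,3], [1,4], [1,5], [2,3], [2,5], [3,5], [4,5]
  2-simplices (6): [0,1,3], [0,1,4], [0,3,5], [1,2,5], [1,4,5], [2,3,5]

so the chain groups are C_0 ≅ Z^6, C_1 ≅ Z^12, C_2 ≅ Z^6.

∂_1: C_1 → C_0 sends each edge [p,q] (with p < q) to q − p.
The 6×12 boundary matrix has rank 5 and Smith normal form diag(1,1,1,1,1).

The boundary map ∂_2: C_2 → C_1 acts by ∂[p,q,r] = [q,r] − [p,r] + [p,q]. For instance
  ∂[0,1,3] = [1,3] − [0,3] + [0,1],
  ∂[0,3,5] = [3,5] − [0,5] + [0,3].
The 12×6 boundary matrix has rank 6 and Smith normal form diag(1,1,1,1,1,1).

Now H_k = ker ∂_k / im ∂_{k+1}, so:

  H_0: rank C_0 − rank ∂_1 = 6 − 5 = 1, and the invariant factors of ∂_1 are all 1, so H_0 ≅ Z.
  H_1: rank ker ∂_1 − rank ∂_2 = (12 − 5) − 6 = 1, and the invariant factors of ∂_2 are all 1, so H_1 ≅ Z.
  H_2: rank ker ∂_2 − rank ∂_3 = (6 − 6) − 0 = 0, and there is no ∂_3, so H_2 ≅ 0.

H_0 ≅ Z,  H_1 ≅ Z,  H_2 = 0.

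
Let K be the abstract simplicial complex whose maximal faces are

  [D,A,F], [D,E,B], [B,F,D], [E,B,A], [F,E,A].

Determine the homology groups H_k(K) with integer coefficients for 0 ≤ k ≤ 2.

We work with the vertex ordering A < B < D < E < F. The simplices of K, each written with vertices in increasing order, are:

  0-simplices (5): A, B, D, E, F
  1-simplices (10): AB, AD, AE, AF, BD, BE, BF, DE, DF, EF
  2-simplices (5): ABE, ADF, AEF, BDE, BDF

Hence C_0 ≅ Z^5, C_1 ≅ Z^10, C_2 ≅ Z^5.

∂_1: C_1 → C_0 maps an edge to its endpoints' difference, ∂[p,q] = q − p.
As a 5×10 matrix over Z this has rank 4, with invariant factors (1,1,1,1).

Boundary ∂_2: C_2 → C_1 maps a triangle to the signed sum of its edges. For instance
  ∂ABE = BE − AE + AB,
  ∂ADF = DF − AF + AD.
This gives a 10×5 integer matrix of rank 5; reducing to Smith normal form yields diagonal entries (1,1,1,1,1).

Now H_k = ker ∂_k / im ∂_{k+1}, so:

  H_0: rank C_0 − rank ∂_1 = 5 − 4 = 1, and the invariant factors of ∂_1 are all 1, so H_0 ≅ Z.
  H_1: rank ker ∂_1 − rank ∂_2 = (10 − 4) − 5 = 1, and the invariant factors of ∂_2 are all 1, so H_1 ≅ Z.
  H_2: rank ker ∂_2 − rank ∂_3 = (5 − 5) − 0 = 0, and there is no ∂_3, so H_2 ≅ 0.

H_0 = Z,  H_1 = Z,  H_2 = 0.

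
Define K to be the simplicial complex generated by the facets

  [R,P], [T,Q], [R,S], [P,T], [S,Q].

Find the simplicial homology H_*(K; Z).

Take the total order P < Q < R < S < T on the vertex set. Then K (dimension 1) consists of the simplices:

  0-simplices (5): P, Q, R, S, T
  1-simplices (5): PR, PT, QS, QT, RS

so the chain groups are C_0 ≅ Z^5, C_1 ≅ Z^5.

The boundary map ∂_1: C_1 → C_0 sends each edge [p,q] (with p < q) to q − p. For instance
  ∂RS = S − R.
As a 5×5 matrix over Z this has rank 4, with invariant factors (1,1,1,1).

Reading off H_k = ker ∂_k / im ∂_{k+1}:

  H_0: rank C_0 − rank ∂_1 = 5 − 4 = 1, and the invariant factors of ∂_1 are all 1, so H_0 = Z.
  H_1: rank ker ∂_1 − rank ∂_2 = (5 − 4) − 0 = 1, and there is no ∂_2, so H_1 = Z.

As a check, the Euler characteristic is 5 − 5 = 0, which agrees with 1 − 1 = 0.

H_0 ≅ Z,  H_1 ≅ Z.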